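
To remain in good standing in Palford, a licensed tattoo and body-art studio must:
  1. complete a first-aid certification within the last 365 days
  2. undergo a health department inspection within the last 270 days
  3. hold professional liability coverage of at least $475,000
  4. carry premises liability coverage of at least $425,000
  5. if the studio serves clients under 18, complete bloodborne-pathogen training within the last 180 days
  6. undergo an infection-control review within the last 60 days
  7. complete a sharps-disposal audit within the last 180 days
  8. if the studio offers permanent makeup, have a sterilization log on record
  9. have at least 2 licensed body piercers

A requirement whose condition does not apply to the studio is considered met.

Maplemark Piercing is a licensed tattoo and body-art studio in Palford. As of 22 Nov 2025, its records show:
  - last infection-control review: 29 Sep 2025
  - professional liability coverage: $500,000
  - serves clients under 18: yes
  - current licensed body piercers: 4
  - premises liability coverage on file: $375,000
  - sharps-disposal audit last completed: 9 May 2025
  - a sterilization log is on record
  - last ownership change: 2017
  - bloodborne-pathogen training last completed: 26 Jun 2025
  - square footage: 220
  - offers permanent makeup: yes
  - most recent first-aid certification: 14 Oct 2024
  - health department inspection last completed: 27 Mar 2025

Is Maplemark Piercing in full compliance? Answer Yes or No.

1. first-aid certification 404 days ago vs limit 365 → not met
2. health department inspection 240 days ago vs limit 270 → met
3. professional liability coverage $500,000 ≥ $475,000 → met
4. premises liability coverage $375,000 < $425,000 → not met
5. condition 'serves clients under 18' holds; bloodborne-pathogen training 149 days ago vs limit 180 → met
6. infection-control review 54 days ago vs limit 60 → met
7. sharps-disposal audit 197 days ago vs limit 180 → not met
8. condition 'offers permanent makeup' holds; sterilization log present → met
9. licensed body piercers 4 ≥ 2 → met
Not met: 1, 4, 7

No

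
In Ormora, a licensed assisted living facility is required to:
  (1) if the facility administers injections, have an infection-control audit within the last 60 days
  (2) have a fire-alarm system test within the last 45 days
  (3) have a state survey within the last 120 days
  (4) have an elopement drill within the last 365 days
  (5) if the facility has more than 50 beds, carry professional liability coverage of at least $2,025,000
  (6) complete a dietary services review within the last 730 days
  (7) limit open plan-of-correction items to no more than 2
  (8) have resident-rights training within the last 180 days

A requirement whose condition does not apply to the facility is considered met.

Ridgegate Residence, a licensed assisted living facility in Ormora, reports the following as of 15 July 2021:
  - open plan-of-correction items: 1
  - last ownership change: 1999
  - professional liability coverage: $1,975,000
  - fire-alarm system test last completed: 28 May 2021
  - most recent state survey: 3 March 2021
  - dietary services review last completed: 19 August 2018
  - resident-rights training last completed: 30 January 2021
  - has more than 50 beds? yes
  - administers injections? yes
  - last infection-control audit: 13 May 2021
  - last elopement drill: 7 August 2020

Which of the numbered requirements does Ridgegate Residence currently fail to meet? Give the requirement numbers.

1. condition 'administers injections' holds; infection-control audit 63 days ago vs limit 60 → not met
2. fire-alarm system test 48 days ago vs limit 45 → not met
3. state survey 134 days ago vs limit 120 → not met
4. elopement drill 342 days ago vs limit 365 → met
5. condition 'has more than 50 beds' holds; professional liability coverage $1,975,000 < $2,025,000 → not met
6. dietary services review 1061 days ago vs limit 730 → not met
7. open plan-of-correction items 1 ≤ 2 → met
8. resident-rights training 166 days ago vs limit 180 → met
Not met: 1, 2, 3, 5, 6

1, 2, 3, 5, 6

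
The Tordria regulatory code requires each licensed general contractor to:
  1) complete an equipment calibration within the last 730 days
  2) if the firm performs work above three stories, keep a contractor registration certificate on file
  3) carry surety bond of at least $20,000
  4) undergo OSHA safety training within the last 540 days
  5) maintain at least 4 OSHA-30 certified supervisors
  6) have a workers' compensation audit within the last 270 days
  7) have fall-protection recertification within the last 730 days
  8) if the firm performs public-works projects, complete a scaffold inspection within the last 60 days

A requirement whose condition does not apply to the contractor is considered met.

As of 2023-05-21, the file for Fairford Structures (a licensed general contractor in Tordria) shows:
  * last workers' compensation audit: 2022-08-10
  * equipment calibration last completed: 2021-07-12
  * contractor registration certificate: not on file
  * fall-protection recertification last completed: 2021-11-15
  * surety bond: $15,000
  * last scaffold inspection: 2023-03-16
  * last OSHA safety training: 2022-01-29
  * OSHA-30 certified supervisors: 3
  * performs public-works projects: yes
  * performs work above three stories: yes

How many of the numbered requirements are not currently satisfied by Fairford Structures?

5

1. equipment calibration 678 days ago vs limit 730 → met
2. condition 'performs work above three stories' holds; contractor registration certificate absent → not met
3. surety bond $15,000 < $20,000 → not met
4. OSHA safety training 477 days ago vs limit 540 → met
5. OSHA-30 certified supervisors 3 < 4 → not met
6. workers' compensation audit 284 days ago vs limit 270 → not met
7. fall-protection recertification 552 days ago vs limit 730 → met
8. condition 'performs public-works projects' holds; scaffold inspection 66 days ago vs limit 60 → not met
Not met: 5 of 8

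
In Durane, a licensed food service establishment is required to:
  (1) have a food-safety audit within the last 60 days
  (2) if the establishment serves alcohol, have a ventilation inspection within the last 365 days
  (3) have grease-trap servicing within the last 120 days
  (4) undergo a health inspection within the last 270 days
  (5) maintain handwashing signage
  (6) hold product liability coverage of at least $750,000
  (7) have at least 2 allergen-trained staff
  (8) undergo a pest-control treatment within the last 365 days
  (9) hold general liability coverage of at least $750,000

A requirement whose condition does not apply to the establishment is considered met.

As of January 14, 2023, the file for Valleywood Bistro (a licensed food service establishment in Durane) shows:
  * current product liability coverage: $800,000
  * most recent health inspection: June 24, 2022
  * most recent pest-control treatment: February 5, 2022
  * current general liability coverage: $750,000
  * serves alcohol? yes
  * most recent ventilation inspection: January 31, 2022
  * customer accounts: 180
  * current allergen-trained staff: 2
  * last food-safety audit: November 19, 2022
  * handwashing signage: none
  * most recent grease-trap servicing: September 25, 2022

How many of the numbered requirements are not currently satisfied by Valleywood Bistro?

1

1. food-safety audit 56 days ago vs limit 60 → met
2. condition 'serves alcohol' holds; ventilation inspection 348 days ago vs limit 365 → met
3. grease-trap servicing 111 days ago vs limit 120 → met
4. health inspection 204 days ago vs limit 270 → met
5. handwashing signage absent → not met
6. product liability coverage $800,000 ≥ $750,000 → met
7. allergen-trained staff 2 ≥ 2 → met
8. pest-control treatment 343 days ago vs limit 365 → met
9. general liability coverage $750,000 ≥ $750,000 → met
Not met: 1 of 9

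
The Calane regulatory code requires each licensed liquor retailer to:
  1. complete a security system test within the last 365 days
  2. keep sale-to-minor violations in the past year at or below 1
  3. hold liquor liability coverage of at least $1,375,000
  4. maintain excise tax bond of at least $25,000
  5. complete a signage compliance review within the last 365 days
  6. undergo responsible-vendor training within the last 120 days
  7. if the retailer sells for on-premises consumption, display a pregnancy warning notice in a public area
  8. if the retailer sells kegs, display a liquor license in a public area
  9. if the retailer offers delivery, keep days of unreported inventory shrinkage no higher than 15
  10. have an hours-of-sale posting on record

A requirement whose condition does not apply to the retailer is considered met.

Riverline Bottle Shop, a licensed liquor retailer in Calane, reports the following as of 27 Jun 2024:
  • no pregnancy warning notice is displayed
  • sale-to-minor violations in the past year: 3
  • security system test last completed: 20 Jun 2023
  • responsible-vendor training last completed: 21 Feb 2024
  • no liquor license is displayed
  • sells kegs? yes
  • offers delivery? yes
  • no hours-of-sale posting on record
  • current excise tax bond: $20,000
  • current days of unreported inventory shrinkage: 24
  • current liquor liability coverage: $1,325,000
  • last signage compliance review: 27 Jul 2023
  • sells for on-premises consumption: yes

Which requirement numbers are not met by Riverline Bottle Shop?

1. security system test 373 days ago vs limit 365 → not met
2. sale-to-minor violations in the past year 3 > 1 → not met
3. liquor liability coverage $1,325,000 < $1,375,000 → not met
4. excise tax bond $20,000 < $25,000 → not met
5. signage compliance review 336 days ago vs limit 365 → met
6. responsible-vendor training 127 days ago vs limit 120 → not met
7. condition 'sells for on-premises consumption' holds; pregnancy warning notice absent → not met
8. condition 'sells kegs' holds; liquor license absent → not met
9. condition 'offers delivery' holds; days of unreported inventory shrinkage 24 > 15 → not met
10. hours-of-sale posting absent → not met
Not met: 1, 2, 3, 4, 6, 7, 8, 9, 10

1, 2, 3, 4, 6, 7, 8, 9, 10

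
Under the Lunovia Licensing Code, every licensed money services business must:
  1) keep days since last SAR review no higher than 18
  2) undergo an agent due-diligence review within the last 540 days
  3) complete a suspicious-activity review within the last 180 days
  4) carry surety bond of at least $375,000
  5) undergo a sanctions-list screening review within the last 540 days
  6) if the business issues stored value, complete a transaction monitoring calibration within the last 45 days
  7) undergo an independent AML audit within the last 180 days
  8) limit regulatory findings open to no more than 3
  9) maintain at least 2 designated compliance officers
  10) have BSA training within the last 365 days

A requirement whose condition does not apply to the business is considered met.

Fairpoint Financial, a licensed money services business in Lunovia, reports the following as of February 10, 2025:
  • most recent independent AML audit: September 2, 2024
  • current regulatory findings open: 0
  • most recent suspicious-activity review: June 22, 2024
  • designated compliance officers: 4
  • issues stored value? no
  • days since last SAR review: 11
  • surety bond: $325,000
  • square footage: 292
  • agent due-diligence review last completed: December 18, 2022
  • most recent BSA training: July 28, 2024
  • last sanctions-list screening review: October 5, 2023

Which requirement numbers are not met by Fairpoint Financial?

1. days since last SAR review 11 ≤ 18 → met
2. agent due-diligence review 785 days ago vs limit 540 → not met
3. suspicious-activity review 233 days ago vs limit 180 → not met
4. surety bond $325,000 < $375,000 → not met
5. sanctions-list screening review 494 days ago vs limit 540 → met
6. condition 'issues stored value' does not hold → requirement n/a → met
7. independent AML audit 161 days ago vs limit 180 → met
8. regulatory findings open 0 ≤ 3 → met
9. designated compliance officers 4 ≥ 2 → met
10. BSA training 197 days ago vs limit 365 → met
Not met: 2, 3, 4

2, 3, 4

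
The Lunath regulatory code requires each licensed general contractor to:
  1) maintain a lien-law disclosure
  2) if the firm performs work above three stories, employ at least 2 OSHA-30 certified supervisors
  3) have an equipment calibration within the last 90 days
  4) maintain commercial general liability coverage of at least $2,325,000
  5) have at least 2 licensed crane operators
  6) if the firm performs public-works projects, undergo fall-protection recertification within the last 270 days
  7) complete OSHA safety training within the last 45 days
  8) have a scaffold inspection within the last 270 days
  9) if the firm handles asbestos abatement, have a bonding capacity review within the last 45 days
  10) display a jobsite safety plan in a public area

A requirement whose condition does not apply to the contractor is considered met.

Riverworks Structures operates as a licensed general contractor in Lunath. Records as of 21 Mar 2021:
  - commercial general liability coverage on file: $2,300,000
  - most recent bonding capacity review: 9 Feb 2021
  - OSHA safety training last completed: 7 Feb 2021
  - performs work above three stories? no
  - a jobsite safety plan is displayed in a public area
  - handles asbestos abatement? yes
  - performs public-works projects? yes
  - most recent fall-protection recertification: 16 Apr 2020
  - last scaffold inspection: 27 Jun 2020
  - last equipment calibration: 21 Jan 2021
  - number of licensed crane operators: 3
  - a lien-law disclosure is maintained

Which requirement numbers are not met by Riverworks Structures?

1. lien-law disclosure present → met
2. condition 'performs work above three stories' does not hold → requirement n/a → met
3. equipment calibration 59 days ago vs limit 90 → met
4. commercial general liability coverage $2,300,000 < $2,325,000 → not met
5. licensed crane operators 3 ≥ 2 → met
6. condition 'performs public-works projects' holds; fall-protection recertification 339 days ago vs limit 270 → not met
7. OSHA safety training 42 days ago vs limit 45 → met
8. scaffold inspection 267 days ago vs limit 270 → met
9. condition 'handles asbestos abatement' holds; bonding capacity review 40 days ago vs limit 45 → met
10. jobsite safety plan present → met
Not met: 4, 6

4, 6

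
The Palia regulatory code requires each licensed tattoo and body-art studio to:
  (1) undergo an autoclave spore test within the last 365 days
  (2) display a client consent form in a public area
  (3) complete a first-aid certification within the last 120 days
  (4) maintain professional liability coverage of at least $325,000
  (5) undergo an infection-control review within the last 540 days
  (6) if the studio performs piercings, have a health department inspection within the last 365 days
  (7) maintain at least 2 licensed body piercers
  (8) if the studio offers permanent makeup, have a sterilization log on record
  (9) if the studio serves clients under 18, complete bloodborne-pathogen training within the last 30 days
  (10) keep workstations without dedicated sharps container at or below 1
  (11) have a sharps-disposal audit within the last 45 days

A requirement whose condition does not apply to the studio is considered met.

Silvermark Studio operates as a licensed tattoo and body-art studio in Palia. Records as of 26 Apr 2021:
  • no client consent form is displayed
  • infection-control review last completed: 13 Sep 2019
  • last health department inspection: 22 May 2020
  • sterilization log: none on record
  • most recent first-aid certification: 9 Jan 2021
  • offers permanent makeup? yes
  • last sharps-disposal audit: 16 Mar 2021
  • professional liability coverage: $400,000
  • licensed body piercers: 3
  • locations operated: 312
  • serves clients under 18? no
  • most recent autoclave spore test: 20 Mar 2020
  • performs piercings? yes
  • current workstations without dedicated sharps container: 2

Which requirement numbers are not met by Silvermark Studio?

1, 2, 5, 8, 10

1. autoclave spore test 402 days ago vs limit 365 → not met
2. client consent form absent → not met
3. first-aid certification 107 days ago vs limit 120 → met
4. professional liability coverage $400,000 ≥ $325,000 → met
5. infection-control review 591 days ago vs limit 540 → not met
6. condition 'performs piercings' holds; health department inspection 339 days ago vs limit 365 → met
7. licensed body piercers 3 ≥ 2 → met
8. condition 'offers permanent makeup' holds; sterilization log absent → not met
9. condition 'serves clients under 18' does not hold → requirement n/a → met
10. workstations without dedicated sharps container 2 > 1 → not met
11. sharps-disposal audit 41 days ago vs limit 45 → met
Not met: 1, 2, 5, 8, 10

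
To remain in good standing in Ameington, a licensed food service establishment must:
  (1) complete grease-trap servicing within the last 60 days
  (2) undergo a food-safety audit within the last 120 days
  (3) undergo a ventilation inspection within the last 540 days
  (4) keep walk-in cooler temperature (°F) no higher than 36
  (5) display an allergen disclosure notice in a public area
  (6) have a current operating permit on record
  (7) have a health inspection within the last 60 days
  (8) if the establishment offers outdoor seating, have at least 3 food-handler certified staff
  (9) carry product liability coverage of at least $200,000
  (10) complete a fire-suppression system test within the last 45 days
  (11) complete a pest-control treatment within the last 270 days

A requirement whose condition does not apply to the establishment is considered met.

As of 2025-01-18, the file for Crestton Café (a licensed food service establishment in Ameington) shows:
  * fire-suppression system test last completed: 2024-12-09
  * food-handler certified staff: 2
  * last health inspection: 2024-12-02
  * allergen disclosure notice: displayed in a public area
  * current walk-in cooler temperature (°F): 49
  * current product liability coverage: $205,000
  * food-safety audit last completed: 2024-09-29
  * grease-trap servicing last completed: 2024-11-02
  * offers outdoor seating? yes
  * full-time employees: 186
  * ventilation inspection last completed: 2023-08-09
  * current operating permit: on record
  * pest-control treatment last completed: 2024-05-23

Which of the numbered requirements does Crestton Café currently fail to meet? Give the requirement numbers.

1. grease-trap servicing 77 days ago vs limit 60 → not met
2. food-safety audit 111 days ago vs limit 120 → met
3. ventilation inspection 528 days ago vs limit 540 → met
4. walk-in cooler temperature (°F) 49 > 36 → not met
5. allergen disclosure notice present → met
6. current operating permit present → met
7. health inspection 47 days ago vs limit 60 → met
8. condition 'offers outdoor seating' holds; food-handler certified staff 2 < 3 → not met
9. product liability coverage $205,000 ≥ $200,000 → met
10. fire-suppression system test 40 days ago vs limit 45 → met
11. pest-control treatment 240 days ago vs limit 270 → met
Not met: 1, 4, 8

1, 4, 8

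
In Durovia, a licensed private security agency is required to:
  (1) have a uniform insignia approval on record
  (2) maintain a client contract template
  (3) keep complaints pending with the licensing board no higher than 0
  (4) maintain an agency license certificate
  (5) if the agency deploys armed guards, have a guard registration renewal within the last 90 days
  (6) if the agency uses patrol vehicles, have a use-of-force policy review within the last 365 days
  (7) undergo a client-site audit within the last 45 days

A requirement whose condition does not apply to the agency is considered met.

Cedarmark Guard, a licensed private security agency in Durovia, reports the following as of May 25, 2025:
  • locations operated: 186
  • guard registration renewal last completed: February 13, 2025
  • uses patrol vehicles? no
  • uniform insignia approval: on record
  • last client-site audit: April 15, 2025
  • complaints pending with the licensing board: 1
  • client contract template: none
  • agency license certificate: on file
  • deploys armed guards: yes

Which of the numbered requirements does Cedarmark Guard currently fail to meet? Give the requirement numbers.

1. uniform insignia approval present → met
2. client contract template absent → not met
3. complaints pending with the licensing board 1 > 0 → not met
4. agency license certificate present → met
5. condition 'deploys armed guards' holds; guard registration renewal 101 days ago vs limit 90 → not met
6. condition 'uses patrol vehicles' does not hold → requirement n/a → met
7. client-site audit 40 days ago vs limit 45 → met
Not met: 2, 3, 5

2, 3, 5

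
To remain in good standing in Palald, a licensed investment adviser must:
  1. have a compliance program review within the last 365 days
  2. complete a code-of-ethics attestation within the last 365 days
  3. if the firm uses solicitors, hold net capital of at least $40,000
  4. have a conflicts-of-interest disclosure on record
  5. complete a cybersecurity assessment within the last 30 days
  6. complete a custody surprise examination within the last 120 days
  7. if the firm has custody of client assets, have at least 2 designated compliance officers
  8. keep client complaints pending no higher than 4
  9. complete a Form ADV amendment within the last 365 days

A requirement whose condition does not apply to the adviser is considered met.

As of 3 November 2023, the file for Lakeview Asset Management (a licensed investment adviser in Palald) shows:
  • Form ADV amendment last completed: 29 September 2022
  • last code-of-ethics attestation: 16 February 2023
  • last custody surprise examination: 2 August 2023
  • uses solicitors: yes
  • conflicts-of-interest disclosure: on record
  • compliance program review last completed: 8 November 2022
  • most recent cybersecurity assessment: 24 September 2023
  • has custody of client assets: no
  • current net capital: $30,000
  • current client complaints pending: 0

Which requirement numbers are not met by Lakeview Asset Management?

3, 5, 9

1. compliance program review 360 days ago vs limit 365 → met
2. code-of-ethics attestation 260 days ago vs limit 365 → met
3. condition 'uses solicitors' holds; net capital $30,000 < $40,000 → not met
4. conflicts-of-interest disclosure present → met
5. cybersecurity assessment 40 days ago vs limit 30 → not met
6. custody surprise examination 93 days ago vs limit 120 → met
7. condition 'has custody of client assets' does not hold → requirement n/a → met
8. client complaints pending 0 ≤ 4 → met
9. Form ADV amendment 400 days ago vs limit 365 → not met
Not met: 3, 5, 9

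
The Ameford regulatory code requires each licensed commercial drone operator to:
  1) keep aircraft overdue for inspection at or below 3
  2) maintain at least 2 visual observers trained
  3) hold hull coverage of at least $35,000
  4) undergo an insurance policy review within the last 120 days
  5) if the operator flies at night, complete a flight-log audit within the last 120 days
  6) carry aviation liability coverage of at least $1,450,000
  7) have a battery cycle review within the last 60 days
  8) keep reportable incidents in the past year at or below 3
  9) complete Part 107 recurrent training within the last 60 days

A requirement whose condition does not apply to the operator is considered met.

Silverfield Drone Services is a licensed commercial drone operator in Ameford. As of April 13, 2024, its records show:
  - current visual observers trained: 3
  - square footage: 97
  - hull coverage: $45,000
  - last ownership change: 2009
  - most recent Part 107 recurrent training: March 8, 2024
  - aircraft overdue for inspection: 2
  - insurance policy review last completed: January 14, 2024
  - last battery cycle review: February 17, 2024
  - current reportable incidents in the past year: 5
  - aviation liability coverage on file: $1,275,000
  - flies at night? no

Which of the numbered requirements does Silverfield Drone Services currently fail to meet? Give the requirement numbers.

6, 8

1. aircraft overdue for inspection 2 ≤ 3 → met
2. visual observers trained 3 ≥ 2 → met
3. hull coverage $45,000 ≥ $35,000 → met
4. insurance policy review 90 days ago vs limit 120 → met
5. condition 'flies at night' does not hold → requirement n/a → met
6. aviation liability coverage $1,275,000 < $1,450,000 → not met
7. battery cycle review 56 days ago vs limit 60 → met
8. reportable incidents in the past year 5 > 3 → not met
9. Part 107 recurrent training 36 days ago vs limit 60 → met
Not met: 6, 8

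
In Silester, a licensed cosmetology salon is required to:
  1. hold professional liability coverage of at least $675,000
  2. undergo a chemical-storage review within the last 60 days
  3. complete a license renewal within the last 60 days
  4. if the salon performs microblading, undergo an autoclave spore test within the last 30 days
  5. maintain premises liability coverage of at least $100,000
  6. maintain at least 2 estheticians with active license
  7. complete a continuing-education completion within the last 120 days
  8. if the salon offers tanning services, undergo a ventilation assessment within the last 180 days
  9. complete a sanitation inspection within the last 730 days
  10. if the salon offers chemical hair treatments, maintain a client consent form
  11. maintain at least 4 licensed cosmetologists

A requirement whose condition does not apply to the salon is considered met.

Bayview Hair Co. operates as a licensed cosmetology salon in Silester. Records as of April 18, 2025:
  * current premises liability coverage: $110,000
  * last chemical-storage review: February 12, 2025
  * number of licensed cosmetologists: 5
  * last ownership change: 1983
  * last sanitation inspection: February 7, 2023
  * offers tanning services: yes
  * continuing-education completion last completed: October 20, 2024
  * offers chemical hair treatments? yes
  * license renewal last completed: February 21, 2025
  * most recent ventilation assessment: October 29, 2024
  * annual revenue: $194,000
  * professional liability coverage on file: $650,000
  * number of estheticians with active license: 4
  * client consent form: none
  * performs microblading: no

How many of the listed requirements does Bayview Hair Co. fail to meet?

5

1. professional liability coverage $650,000 < $675,000 → not met
2. chemical-storage review 65 days ago vs limit 60 → not met
3. license renewal 56 days ago vs limit 60 → met
4. condition 'performs microblading' does not hold → requirement n/a → met
5. premises liability coverage $110,000 ≥ $100,000 → met
6. estheticians with active license 4 ≥ 2 → met
7. continuing-education completion 180 days ago vs limit 120 → not met
8. condition 'offers tanning services' holds; ventilation assessment 171 days ago vs limit 180 → met
9. sanitation inspection 801 days ago vs limit 730 → not met
10. condition 'offers chemical hair treatments' holds; client consent form absent → not met
11. licensed cosmetologists 5 ≥ 4 → met
Not met: 5 of 11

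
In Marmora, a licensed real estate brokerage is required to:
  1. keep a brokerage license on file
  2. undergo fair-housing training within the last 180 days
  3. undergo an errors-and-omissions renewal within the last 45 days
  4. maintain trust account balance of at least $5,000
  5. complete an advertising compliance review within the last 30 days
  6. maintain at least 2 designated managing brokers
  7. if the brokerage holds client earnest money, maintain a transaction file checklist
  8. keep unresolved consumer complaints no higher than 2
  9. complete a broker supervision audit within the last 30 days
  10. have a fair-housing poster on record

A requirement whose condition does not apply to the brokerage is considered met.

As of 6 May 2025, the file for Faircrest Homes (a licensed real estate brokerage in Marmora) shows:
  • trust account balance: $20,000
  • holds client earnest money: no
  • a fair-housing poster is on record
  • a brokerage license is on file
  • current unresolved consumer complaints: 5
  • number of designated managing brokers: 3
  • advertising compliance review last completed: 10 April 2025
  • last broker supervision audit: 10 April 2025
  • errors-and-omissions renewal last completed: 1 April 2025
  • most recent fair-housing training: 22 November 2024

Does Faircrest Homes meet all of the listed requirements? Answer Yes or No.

1. brokerage license present → met
2. fair-housing training 165 days ago vs limit 180 → met
3. errors-and-omissions renewal 35 days ago vs limit 45 → met
4. trust account balance $20,000 ≥ $5,000 → met
5. advertising compliance review 26 days ago vs limit 30 → met
6. designated managing brokers 3 ≥ 2 → met
7. condition 'holds client earnest money' does not hold → requirement n/a → met
8. unresolved consumer complaints 5 > 2 → not met
9. broker supervision audit 26 days ago vs limit 30 → met
10. fair-housing poster present → met
Not met: 8

No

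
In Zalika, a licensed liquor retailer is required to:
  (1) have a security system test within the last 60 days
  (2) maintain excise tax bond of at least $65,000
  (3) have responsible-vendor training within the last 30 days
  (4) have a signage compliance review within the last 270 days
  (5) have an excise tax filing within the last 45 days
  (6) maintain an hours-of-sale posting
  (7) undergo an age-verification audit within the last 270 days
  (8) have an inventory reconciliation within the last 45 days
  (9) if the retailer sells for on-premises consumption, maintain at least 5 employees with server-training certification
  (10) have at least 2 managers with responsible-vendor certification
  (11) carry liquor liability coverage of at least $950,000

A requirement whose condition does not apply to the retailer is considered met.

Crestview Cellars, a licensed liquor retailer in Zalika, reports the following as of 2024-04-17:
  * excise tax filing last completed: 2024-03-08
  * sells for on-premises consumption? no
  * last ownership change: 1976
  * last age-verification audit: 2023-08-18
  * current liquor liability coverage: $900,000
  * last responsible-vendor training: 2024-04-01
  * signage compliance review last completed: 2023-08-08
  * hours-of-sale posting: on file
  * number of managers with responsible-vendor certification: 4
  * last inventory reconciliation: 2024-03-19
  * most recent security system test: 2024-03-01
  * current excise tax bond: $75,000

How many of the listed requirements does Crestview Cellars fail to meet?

1. security system test 47 days ago vs limit 60 → met
2. excise tax bond $75,000 ≥ $65,000 → met
3. responsible-vendor training 16 days ago vs limit 30 → met
4. signage compliance review 253 days ago vs limit 270 → met
5. excise tax filing 40 days ago vs limit 45 → met
6. hours-of-sale posting present → met
7. age-verification audit 243 days ago vs limit 270 → met
8. inventory reconciliation 29 days ago vs limit 45 → met
9. condition 'sells for on-premises consumption' does not hold → requirement n/a → met
10. managers with responsible-vendor certification 4 ≥ 2 → met
11. liquor liability coverage $900,000 < $950,000 → not met
Not met: 1 of 11

1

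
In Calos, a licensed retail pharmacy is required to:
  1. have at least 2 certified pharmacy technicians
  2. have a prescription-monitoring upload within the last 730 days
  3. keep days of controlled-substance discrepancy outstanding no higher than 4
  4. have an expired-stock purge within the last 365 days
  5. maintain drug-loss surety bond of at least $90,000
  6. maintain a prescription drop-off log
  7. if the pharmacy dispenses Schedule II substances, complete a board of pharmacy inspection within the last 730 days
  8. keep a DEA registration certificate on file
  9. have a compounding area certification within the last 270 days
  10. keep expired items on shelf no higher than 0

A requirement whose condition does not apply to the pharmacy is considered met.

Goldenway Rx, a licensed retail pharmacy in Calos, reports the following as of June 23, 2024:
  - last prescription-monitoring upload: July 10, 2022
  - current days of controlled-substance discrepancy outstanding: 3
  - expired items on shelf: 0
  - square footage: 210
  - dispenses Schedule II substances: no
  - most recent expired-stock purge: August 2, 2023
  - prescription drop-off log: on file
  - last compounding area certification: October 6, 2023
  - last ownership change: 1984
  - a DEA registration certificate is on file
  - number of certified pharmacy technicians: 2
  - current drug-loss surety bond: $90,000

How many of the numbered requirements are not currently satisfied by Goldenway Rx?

0

1. certified pharmacy technicians 2 ≥ 2 → met
2. prescription-monitoring upload 714 days ago vs limit 730 → met
3. days of controlled-substance discrepancy outstanding 3 ≤ 4 → met
4. expired-stock purge 326 days ago vs limit 365 → met
5. drug-loss surety bond $90,000 ≥ $90,000 → met
6. prescription drop-off log present → met
7. condition 'dispenses Schedule II substances' does not hold → requirement n/a → met
8. DEA registration certificate present → met
9. compounding area certification 261 days ago vs limit 270 → met
10. expired items on shelf 0 ≤ 0 → met
Not met: 0 of 10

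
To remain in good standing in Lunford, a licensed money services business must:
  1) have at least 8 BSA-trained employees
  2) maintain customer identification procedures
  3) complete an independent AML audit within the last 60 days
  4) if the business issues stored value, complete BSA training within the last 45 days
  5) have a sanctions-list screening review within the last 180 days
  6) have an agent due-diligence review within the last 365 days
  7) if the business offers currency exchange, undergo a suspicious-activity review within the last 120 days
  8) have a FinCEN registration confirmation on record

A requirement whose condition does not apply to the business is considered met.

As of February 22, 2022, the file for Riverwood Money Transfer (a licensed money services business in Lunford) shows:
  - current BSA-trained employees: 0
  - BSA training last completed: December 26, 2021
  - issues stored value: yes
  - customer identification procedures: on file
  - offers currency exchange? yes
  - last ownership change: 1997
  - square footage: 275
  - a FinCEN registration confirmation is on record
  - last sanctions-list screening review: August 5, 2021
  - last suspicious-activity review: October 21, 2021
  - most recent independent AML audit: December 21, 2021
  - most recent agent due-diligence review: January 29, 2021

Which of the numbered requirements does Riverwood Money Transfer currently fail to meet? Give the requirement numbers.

1. BSA-trained employees 0 < 8 → not met
2. customer identification procedures present → met
3. independent AML audit 63 days ago vs limit 60 → not met
4. condition 'issues stored value' holds; BSA training 58 days ago vs limit 45 → not met
5. sanctions-list screening review 201 days ago vs limit 180 → not met
6. agent due-diligence review 389 days ago vs limit 365 → not met
7. condition 'offers currency exchange' holds; suspicious-activity review 124 days ago vs limit 120 → not met
8. FinCEN registration confirmation present → met
Not met: 1, 3, 4, 5, 6, 7

1, 3, 4, 5, 6, 7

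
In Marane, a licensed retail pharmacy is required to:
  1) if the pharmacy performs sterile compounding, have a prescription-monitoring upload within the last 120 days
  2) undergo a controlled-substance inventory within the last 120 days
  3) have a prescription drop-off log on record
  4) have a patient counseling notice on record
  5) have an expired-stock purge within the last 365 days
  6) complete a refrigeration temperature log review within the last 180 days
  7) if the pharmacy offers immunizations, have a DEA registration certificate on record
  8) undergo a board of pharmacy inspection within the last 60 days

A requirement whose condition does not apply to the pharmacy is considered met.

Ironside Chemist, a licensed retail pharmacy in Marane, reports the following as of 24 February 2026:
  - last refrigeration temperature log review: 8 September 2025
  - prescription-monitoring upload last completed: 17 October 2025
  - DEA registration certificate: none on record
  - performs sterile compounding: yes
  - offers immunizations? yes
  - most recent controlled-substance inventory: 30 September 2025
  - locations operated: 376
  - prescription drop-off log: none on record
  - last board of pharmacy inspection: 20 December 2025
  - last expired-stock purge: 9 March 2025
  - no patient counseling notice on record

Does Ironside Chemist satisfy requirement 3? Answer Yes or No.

No

3. prescription drop-off log absent → not met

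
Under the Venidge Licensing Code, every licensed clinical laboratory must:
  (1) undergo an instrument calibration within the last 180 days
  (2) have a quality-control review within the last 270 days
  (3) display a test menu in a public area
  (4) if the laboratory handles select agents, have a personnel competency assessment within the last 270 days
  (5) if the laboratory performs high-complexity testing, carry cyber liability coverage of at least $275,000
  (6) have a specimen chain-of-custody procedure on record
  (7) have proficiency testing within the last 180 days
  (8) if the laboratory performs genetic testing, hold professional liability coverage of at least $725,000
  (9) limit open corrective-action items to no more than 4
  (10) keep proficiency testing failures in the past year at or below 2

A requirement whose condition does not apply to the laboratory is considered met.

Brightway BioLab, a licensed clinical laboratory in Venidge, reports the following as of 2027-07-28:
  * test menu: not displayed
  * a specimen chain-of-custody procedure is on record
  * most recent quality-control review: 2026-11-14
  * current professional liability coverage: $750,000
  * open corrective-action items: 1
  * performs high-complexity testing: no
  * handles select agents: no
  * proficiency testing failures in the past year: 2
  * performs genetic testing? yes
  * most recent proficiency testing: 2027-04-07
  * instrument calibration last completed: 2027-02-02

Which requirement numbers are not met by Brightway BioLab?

1. instrument calibration 176 days ago vs limit 180 → met
2. quality-control review 256 days ago vs limit 270 → met
3. test menu absent → not met
4. condition 'handles select agents' does not hold → requirement n/a → met
5. condition 'performs high-complexity testing' does not hold → requirement n/a → met
6. specimen chain-of-custody procedure present → met
7. proficiency testing 112 days ago vs limit 180 → met
8. condition 'performs genetic testing' holds; professional liability coverage $750,000 ≥ $725,000 → met
9. open corrective-action items 1 ≤ 4 → met
10. proficiency testing failures in the past year 2 ≤ 2 → met
Not met: 3

3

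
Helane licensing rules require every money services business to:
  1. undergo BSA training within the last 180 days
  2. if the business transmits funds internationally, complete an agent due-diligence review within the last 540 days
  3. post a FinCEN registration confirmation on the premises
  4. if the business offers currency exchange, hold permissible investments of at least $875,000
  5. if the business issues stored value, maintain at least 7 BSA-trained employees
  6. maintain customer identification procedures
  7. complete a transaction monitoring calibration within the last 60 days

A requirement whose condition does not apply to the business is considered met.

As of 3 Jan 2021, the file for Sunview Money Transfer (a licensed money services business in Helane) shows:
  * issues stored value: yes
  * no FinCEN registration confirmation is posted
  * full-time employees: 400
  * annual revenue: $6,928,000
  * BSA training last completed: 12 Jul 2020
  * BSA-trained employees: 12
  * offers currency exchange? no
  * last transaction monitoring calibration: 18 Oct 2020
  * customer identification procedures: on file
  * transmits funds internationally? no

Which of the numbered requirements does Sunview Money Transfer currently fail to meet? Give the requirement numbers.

3, 7

1. BSA training 175 days ago vs limit 180 → met
2. condition 'transmits funds internationally' does not hold → requirement n/a → met
3. FinCEN registration confirmation absent → not met
4. condition 'offers currency exchange' does not hold → requirement n/a → met
5. condition 'issues stored value' holds; BSA-trained employees 12 ≥ 7 → met
6. customer identification procedures present → met
7. transaction monitoring calibration 77 days ago vs limit 60 → not met
Not met: 3, 7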